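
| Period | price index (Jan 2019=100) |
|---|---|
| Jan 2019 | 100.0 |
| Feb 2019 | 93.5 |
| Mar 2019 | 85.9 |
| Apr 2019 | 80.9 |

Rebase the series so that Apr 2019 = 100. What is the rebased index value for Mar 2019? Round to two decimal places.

106.18

Rebased(Mar 2019) = 85.9 / 80.9 × 100 = 106.1805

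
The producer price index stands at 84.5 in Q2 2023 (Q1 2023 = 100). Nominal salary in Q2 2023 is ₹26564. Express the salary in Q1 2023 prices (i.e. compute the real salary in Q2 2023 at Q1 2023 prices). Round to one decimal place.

Real = Nominal ÷ (Index/100) = 26564 ÷ (84.5/100)
     = 26564 ÷ 0.845 = 31436.6864

31436.7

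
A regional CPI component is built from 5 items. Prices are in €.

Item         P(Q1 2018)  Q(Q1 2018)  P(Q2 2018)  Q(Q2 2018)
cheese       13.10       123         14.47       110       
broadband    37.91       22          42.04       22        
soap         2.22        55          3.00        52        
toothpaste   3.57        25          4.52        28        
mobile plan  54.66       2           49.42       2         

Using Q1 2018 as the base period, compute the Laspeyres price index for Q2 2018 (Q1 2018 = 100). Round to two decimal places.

111.41

Laspeyres price index uses base-period quantities as weights.
ΣP(Q2 2018)·Q(Q1 2018) = 14.47×123 + 42.04×22 + 3.00×55 + 4.52×25 + 49.42×2 = 1779.81 + 924.88 + 165 + 113 + 98.84 = 3081.53
ΣP(Q1 2018)·Q(Q1 2018) = 13.10×123 + 37.91×22 + 2.22×55 + 3.57×25 + 54.66×2 = 1611.3 + 834.02 + 122.1 + 89.25 + 109.32 = 2765.99
Index = 3081.53 / 2765.99 × 100 = 111.4079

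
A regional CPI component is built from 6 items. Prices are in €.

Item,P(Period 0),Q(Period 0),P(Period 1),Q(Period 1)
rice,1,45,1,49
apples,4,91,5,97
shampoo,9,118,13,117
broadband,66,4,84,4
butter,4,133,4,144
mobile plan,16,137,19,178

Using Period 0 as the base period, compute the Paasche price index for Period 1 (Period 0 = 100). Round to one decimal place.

122.6

Paasche price index uses current-period quantities as weights.
ΣP(Period 1)·Q(Period 1) = 1×49 + 5×97 + 13×117 + 84×4 + 4×144 + 19×178 = 49 + 485 + 1521 + 336 + 576 + 3382 = 6349
ΣP(Period 0)·Q(Period 1) = 1×49 + 4×97 + 9×117 + 66×4 + 4×144 + 16×178 = 49 + 388 + 1053 + 264 + 576 + 2848 = 5178
Index = 6349 / 5178 × 100 = 122.6149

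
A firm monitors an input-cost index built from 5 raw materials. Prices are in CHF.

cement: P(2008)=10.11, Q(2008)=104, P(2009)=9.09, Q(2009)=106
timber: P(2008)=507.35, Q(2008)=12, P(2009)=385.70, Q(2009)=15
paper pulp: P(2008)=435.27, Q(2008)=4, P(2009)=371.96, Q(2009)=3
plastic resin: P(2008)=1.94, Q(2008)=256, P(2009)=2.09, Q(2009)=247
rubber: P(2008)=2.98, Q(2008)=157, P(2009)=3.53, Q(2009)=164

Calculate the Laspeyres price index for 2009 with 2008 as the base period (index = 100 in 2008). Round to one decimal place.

Laspeyres price index uses base-period quantities as weights.
ΣP(2009)·Q(2008) = 9.09×104 + 385.70×12 + 371.96×4 + 2.09×256 + 3.53×157 = 945.36 + 4628.4 + 1487.84 + 535.04 + 554.21 = 8150.85
ΣP(2008)·Q(2008) = 10.11×104 + 507.35×12 + 435.27×4 + 1.94×256 + 2.98×157 = 1051.44 + 6088.2 + 1741.08 + 496.64 + 467.86 = 9845.22
Index = 8150.85 / 9845.22 × 100 = 82.7899

82.8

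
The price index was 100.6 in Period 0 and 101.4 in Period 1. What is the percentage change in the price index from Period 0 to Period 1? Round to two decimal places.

Change = (101.4 − 100.6) / 100.6 × 100
       = 0.8 / 100.6 × 100 = 0.7952%

0.80%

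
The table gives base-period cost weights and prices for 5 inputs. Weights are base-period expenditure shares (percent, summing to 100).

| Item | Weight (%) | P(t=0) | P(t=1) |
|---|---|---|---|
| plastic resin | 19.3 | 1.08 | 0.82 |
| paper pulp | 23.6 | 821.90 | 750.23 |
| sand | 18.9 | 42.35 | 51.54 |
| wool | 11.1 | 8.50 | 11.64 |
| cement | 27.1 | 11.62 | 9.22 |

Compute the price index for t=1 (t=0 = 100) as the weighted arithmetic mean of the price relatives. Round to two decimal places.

plastic resin: 19.3 × (0.82/1.08) = 19.3 × 0.759259 = 14.6537
paper pulp: 23.6 × (750.23/821.90) = 23.6 × 0.912800 = 21.5421
sand: 18.9 × (51.54/42.35) = 18.9 × 1.217001 = 23.0013
wool: 11.1 × (11.64/8.50) = 11.1 × 1.369412 = 15.2005
cement: 27.1 × (9.22/11.62) = 27.1 × 0.793460 = 21.5028
Index = Σ wᵢ·(p₁ᵢ/p₀ᵢ) = 14.6537 + 21.5421 + 23.0013 + 15.2005 + 21.5028 = 95.9003

95.90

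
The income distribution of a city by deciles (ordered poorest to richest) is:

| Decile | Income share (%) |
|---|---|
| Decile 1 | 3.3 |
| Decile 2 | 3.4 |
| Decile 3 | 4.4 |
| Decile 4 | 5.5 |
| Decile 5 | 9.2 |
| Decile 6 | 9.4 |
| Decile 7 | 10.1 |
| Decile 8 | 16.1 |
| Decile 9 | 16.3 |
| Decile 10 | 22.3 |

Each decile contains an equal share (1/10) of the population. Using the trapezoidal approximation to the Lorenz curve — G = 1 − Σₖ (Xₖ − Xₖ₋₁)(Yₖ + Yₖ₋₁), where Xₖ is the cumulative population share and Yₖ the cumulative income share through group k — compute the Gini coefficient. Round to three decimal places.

Cumulative income shares Yₖ: 0.0330, 0.0670, 0.1110, 0.1660, 0.2580, 0.3520, 0.4530, 0.6140, 0.7770, 1.0000
Σ (Xₖ−Xₖ₋₁)(Yₖ+Yₖ₋₁) = (1/10)(0.0330+0.0000) + (1/10)(0.0670+0.0330) + (1/10)(0.1110+0.0670) + (1/10)(0.1660+0.1110) + (1/10)(0.2580+0.1660) + (1/10)(0.3520+0.2580) + (1/10)(0.4530+0.3520) + (1/10)(0.6140+0.4530) + (1/10)(0.7770+0.6140) + (1/10)(1.0000+0.7770)
  = 0.0033 + 0.0100 + 0.0178 + 0.0277 + 0.0424 + 0.0610 + 0.0805 + 0.1067 + 0.1391 + 0.1777 = 0.6662
G = 1 − 0.6662 = 0.3338

0.334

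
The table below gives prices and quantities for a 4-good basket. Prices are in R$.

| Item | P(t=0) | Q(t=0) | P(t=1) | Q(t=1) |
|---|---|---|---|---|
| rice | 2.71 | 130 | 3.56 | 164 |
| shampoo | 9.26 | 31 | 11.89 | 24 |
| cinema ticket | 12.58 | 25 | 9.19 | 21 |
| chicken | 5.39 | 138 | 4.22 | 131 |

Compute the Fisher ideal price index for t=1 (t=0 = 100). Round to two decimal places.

97.73

Laspeyres component (base-period weights):
ΣP(t=1)Q(t=0) = 3.56×130 + 11.89×31 + 9.19×25 + 4.22×138 = 462.8 + 368.59 + 229.75 + 582.36 = 1643.5
ΣP(t=0)Q(t=0) = 2.71×130 + 9.26×31 + 12.58×25 + 5.39×138 = 352.3 + 287.06 + 314.5 + 743.82 = 1697.68
L = 1643.5 / 1697.68 × 100 = 96.8086
Paasche component (current-period weights):
ΣP(t=1)Q(t=1) = 3.56×164 + 11.89×24 + 9.19×21 + 4.22×131 = 583.84 + 285.36 + 192.99 + 552.82 = 1615.01
ΣP(t=0)Q(t=1) = 2.71×164 + 9.26×24 + 12.58×21 + 5.39×131 = 444.44 + 222.24 + 264.18 + 706.09 = 1636.95
P = 1615.01 / 1636.95 × 100 = 98.6597
Fisher = √(L × P) = √(96.8086 × 98.6597) = 97.7298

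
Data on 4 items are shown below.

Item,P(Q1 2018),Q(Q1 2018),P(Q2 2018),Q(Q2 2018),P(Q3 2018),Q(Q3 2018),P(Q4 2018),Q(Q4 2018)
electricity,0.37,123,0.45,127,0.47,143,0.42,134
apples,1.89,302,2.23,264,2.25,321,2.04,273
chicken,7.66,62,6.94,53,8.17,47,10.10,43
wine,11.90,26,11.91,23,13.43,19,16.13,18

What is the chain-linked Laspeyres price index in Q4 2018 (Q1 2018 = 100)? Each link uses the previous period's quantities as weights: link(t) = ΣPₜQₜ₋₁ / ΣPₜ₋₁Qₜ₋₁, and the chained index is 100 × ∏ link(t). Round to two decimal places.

Link Q1 2018→Q2 2018:
ΣP(Q2 2018)Q(Q1 2018) = 0.45×123 + 2.23×302 + 6.94×62 + 11.91×26 = 55.35 + 673.46 + 430.28 + 309.66 = 1468.75
ΣP(Q1 2018)Q(Q1 2018) = 0.37×123 + 1.89×302 + 7.66×62 + 11.90×26 = 45.51 + 570.78 + 474.92 + 309.4 = 1400.61
link = 1468.75/1400.61 = 1.048650
Link Q2 2018→Q3 2018:
ΣP(Q3 2018)Q(Q2 2018) = 0.47×127 + 2.25×264 + 8.17×53 + 13.43×23 = 59.69 + 594 + 433.01 + 308.89 = 1395.59
ΣP(Q2 2018)Q(Q2 2018) = 0.45×127 + 2.23×264 + 6.94×53 + 11.91×23 = 57.15 + 588.72 + 367.82 + 273.93 = 1287.62
link = 1395.59/1287.62 = 1.083852
Link Q3 2018→Q4 2018:
ΣP(Q4 2018)Q(Q3 2018) = 0.42×143 + 2.04×321 + 10.10×47 + 16.13×19 = 60.06 + 654.84 + 474.7 + 306.47 = 1496.07
ΣP(Q3 2018)Q(Q3 2018) = 0.47×143 + 2.25×321 + 8.17×47 + 13.43×19 = 67.21 + 722.25 + 383.99 + 255.17 = 1428.62
link = 1496.07/1428.62 = 1.047213
Chained index = 100 × 1.048650 × 1.083852 × 1.047213 = 119.0244

119.02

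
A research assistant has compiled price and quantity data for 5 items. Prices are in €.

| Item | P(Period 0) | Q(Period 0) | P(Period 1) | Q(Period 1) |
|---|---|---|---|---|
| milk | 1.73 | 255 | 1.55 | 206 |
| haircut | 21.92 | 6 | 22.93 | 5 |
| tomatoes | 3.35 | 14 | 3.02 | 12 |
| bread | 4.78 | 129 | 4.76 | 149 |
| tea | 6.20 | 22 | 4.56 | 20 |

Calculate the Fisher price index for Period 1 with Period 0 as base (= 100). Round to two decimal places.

94.30

Laspeyres component (base-period weights):
ΣP(Period 1)Q(Period 0) = 1.55×255 + 22.93×6 + 3.02×14 + 4.76×129 + 4.56×22 = 395.25 + 137.58 + 42.28 + 614.04 + 100.32 = 1289.47
ΣP(Period 0)Q(Period 0) = 1.73×255 + 21.92×6 + 3.35×14 + 4.78×129 + 6.20×22 = 441.15 + 131.52 + 46.9 + 616.62 + 136.4 = 1372.59
L = 1289.47 / 1372.59 × 100 = 93.9443
Paasche component (current-period weights):
ΣP(Period 1)Q(Period 1) = 1.55×206 + 22.93×5 + 3.02×12 + 4.76×149 + 4.56×20 = 319.3 + 114.65 + 36.24 + 709.24 + 91.2 = 1270.63
ΣP(Period 0)Q(Period 1) = 1.73×206 + 21.92×5 + 3.35×12 + 4.78×149 + 6.20×20 = 356.38 + 109.6 + 40.2 + 712.22 + 124 = 1342.4
P = 1270.63 / 1342.4 × 100 = 94.6536
Fisher = √(L × P) = √(93.9443 × 94.6536) = 94.2983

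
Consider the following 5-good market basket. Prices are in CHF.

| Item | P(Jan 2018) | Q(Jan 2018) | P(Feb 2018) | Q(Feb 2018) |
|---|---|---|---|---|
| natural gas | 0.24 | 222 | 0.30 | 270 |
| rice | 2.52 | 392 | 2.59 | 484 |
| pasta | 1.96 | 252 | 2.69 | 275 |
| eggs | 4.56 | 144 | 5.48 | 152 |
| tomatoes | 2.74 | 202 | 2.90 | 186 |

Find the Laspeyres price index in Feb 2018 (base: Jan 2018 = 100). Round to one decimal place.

114.2

Laspeyres price index uses base-period quantities as weights.
ΣP(Feb 2018)·Q(Jan 2018) = 0.30×222 + 2.59×392 + 2.69×252 + 5.48×144 + 2.90×202 = 66.6 + 1015.28 + 677.88 + 789.12 + 585.8 = 3134.68
ΣP(Jan 2018)·Q(Jan 2018) = 0.24×222 + 2.52×392 + 1.96×252 + 4.56×144 + 2.74×202 = 53.28 + 987.84 + 493.92 + 656.64 + 553.48 = 2745.16
Index = 3134.68 / 2745.16 × 100 = 114.1893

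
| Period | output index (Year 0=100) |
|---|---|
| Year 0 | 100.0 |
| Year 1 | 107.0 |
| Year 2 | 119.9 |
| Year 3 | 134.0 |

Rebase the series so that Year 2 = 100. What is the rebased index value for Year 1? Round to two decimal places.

89.24

Rebased(Year 1) = 107.0 / 119.9 × 100 = 89.2410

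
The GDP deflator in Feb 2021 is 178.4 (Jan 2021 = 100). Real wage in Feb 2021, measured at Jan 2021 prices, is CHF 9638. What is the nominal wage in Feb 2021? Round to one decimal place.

Nominal = Real × (Index/100) = 9638 × (178.4/100)
        = 9638 × 1.784 = 17194.1920

17194.2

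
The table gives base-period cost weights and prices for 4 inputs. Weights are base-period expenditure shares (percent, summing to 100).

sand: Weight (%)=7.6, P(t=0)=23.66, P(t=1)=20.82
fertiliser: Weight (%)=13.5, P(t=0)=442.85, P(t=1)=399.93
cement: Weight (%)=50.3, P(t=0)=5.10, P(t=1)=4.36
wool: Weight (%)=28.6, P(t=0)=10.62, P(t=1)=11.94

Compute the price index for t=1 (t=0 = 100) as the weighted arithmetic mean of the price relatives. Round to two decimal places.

94.04

sand: 7.6 × (20.82/23.66) = 7.6 × 0.879966 = 6.6877
fertiliser: 13.5 × (399.93/442.85) = 13.5 × 0.903082 = 12.1916
cement: 50.3 × (4.36/5.10) = 50.3 × 0.854902 = 43.0016
wool: 28.6 × (11.94/10.62) = 28.6 × 1.124294 = 32.1548
Index = Σ wᵢ·(p₁ᵢ/p₀ᵢ) = 6.6877 + 12.1916 + 43.0016 + 32.1548 = 94.0357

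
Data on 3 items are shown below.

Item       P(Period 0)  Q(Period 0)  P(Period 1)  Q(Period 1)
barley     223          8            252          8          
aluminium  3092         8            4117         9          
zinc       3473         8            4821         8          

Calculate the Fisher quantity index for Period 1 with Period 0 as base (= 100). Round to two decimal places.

105.65

Laspeyres component (base-period weights):
ΣP(Period 0)Q(Period 1) = 223×8 + 3092×9 + 3473×8 = 1784 + 27828 + 27784 = 57396
ΣP(Period 0)Q(Period 0) = 223×8 + 3092×8 + 3473×8 = 1784 + 24736 + 27784 = 54304
L = 57396 / 54304 × 100 = 105.6939
Paasche component (current-period weights):
ΣP(Period 1)Q(Period 1) = 252×8 + 4117×9 + 4821×8 = 2016 + 37053 + 38568 = 77637
ΣP(Period 1)Q(Period 0) = 252×8 + 4117×8 + 4821×8 = 2016 + 32936 + 38568 = 73520
P = 77637 / 73520 × 100 = 105.5998
Fisher = √(L × P) = √(105.6939 × 105.5998) = 105.6468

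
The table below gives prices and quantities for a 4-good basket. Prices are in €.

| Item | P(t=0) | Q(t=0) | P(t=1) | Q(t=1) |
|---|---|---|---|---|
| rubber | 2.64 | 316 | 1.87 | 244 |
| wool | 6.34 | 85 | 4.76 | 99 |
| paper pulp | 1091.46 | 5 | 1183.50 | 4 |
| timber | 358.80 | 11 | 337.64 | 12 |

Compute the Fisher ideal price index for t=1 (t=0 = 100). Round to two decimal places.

Laspeyres component (base-period weights):
ΣP(t=1)Q(t=0) = 1.87×316 + 4.76×85 + 1183.50×5 + 337.64×11 = 590.92 + 404.6 + 5917.5 + 3714.04 = 10627.06
ΣP(t=0)Q(t=0) = 2.64×316 + 6.34×85 + 1091.46×5 + 358.80×11 = 834.24 + 538.9 + 5457.3 + 3946.8 = 10777.24
L = 10627.06 / 10777.24 × 100 = 98.6065
Paasche component (current-period weights):
ΣP(t=1)Q(t=1) = 1.87×244 + 4.76×99 + 1183.50×4 + 337.64×12 = 456.28 + 471.24 + 4734 + 4051.68 = 9713.2
ΣP(t=0)Q(t=1) = 2.64×244 + 6.34×99 + 1091.46×4 + 358.80×12 = 644.16 + 627.66 + 4365.84 + 4305.6 = 9943.26
P = 9713.2 / 9943.26 × 100 = 97.6863
Fisher = √(L × P) = √(98.6065 × 97.6863) = 98.1453

98.15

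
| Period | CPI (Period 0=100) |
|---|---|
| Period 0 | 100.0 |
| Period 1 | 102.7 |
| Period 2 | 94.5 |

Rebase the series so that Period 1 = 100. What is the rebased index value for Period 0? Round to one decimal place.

Rebased(Period 0) = 100.0 / 102.7 × 100 = 97.3710

97.4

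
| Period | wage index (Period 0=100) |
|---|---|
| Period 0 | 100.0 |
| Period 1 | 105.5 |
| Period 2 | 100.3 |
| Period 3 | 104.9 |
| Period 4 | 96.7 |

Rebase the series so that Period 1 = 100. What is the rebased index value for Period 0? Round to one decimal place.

94.8

Rebased(Period 0) = 100.0 / 105.5 × 100 = 94.7867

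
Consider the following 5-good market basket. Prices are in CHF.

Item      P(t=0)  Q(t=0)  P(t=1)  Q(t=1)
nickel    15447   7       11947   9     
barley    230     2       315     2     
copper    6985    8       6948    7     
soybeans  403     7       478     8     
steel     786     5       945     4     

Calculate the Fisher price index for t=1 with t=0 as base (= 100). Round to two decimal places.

Laspeyres component (base-period weights):
ΣP(t=1)Q(t=0) = 11947×7 + 315×2 + 6948×8 + 478×7 + 945×5 = 83629 + 630 + 55584 + 3346 + 4725 = 147914
ΣP(t=0)Q(t=0) = 15447×7 + 230×2 + 6985×8 + 403×7 + 786×5 = 108129 + 460 + 55880 + 2821 + 3930 = 171220
L = 147914 / 171220 × 100 = 86.3883
Paasche component (current-period weights):
ΣP(t=1)Q(t=1) = 11947×9 + 315×2 + 6948×7 + 478×8 + 945×4 = 107523 + 630 + 48636 + 3824 + 3780 = 164393
ΣP(t=0)Q(t=1) = 15447×9 + 230×2 + 6985×7 + 403×8 + 786×4 = 139023 + 460 + 48895 + 3224 + 3144 = 194746
P = 164393 / 194746 × 100 = 84.4141
Fisher = √(L × P) = √(86.3883 × 84.4141) = 85.3955

85.40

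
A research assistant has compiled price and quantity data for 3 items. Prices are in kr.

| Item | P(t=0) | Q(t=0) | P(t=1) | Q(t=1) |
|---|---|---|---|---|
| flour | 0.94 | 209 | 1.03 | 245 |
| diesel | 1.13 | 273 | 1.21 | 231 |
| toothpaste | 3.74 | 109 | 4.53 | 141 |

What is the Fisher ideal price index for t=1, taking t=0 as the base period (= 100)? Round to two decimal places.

114.40

Laspeyres component (base-period weights):
ΣP(t=1)Q(t=0) = 1.03×209 + 1.21×273 + 4.53×109 = 215.27 + 330.33 + 493.77 = 1039.37
ΣP(t=0)Q(t=0) = 0.94×209 + 1.13×273 + 3.74×109 = 196.46 + 308.49 + 407.66 = 912.61
L = 1039.37 / 912.61 × 100 = 113.8898
Paasche component (current-period weights):
ΣP(t=1)Q(t=1) = 1.03×245 + 1.21×231 + 4.53×141 = 252.35 + 279.51 + 638.73 = 1170.59
ΣP(t=0)Q(t=1) = 0.94×245 + 1.13×231 + 3.74×141 = 230.3 + 261.03 + 527.34 = 1018.67
P = 1170.59 / 1018.67 × 100 = 114.9136
Fisher = √(L × P) = √(113.8898 × 114.9136) = 114.4006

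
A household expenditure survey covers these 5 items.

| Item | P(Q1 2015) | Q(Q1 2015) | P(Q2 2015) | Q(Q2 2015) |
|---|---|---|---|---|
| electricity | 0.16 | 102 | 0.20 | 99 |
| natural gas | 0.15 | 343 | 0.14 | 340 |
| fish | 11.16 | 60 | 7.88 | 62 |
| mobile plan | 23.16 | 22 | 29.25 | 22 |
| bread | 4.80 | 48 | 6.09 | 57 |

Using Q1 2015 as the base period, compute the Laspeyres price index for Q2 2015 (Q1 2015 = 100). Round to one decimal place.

Laspeyres price index uses base-period quantities as weights.
ΣP(Q2 2015)·Q(Q1 2015) = 0.20×102 + 0.14×343 + 7.88×60 + 29.25×22 + 6.09×48 = 20.4 + 48.02 + 472.8 + 643.5 + 292.32 = 1477.04
ΣP(Q1 2015)·Q(Q1 2015) = 0.16×102 + 0.15×343 + 11.16×60 + 23.16×22 + 4.80×48 = 16.32 + 51.45 + 669.6 + 509.52 + 230.4 = 1477.29
Index = 1477.04 / 1477.29 × 100 = 99.9831

100.0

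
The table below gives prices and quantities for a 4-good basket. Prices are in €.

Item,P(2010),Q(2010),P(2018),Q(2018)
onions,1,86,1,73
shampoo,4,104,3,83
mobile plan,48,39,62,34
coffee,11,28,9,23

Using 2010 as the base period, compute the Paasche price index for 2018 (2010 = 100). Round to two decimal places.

115.15

Paasche price index uses current-period quantities as weights.
ΣP(2018)·Q(2018) = 1×73 + 3×83 + 62×34 + 9×23 = 73 + 249 + 2108 + 207 = 2637
ΣP(2010)·Q(2018) = 1×73 + 4×83 + 48×34 + 11×23 = 73 + 332 + 1632 + 253 = 2290
Index = 2637 / 2290 × 100 = 115.1528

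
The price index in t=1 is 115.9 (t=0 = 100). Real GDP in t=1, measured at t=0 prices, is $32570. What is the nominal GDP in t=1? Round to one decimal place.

37748.6

Nominal = Real × (Index/100) = 32570 × (115.9/100)
        = 32570 × 1.159 = 37748.6300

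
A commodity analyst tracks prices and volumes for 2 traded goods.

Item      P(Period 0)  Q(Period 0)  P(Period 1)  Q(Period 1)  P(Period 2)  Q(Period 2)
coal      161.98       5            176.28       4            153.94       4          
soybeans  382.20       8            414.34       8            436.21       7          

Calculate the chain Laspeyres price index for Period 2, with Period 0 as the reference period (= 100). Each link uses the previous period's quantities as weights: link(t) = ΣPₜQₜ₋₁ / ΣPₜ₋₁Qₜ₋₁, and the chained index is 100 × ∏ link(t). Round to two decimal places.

110.81

Link Period 0→Period 1:
ΣP(Period 1)Q(Period 0) = 176.28×5 + 414.34×8 = 881.4 + 3314.72 = 4196.12
ΣP(Period 0)Q(Period 0) = 161.98×5 + 382.20×8 = 809.9 + 3057.6 = 3867.5
link = 4196.12/3867.5 = 1.084970
Link Period 1→Period 2:
ΣP(Period 2)Q(Period 1) = 153.94×4 + 436.21×8 = 615.76 + 3489.68 = 4105.44
ΣP(Period 1)Q(Period 1) = 176.28×4 + 414.34×8 = 705.12 + 3314.72 = 4019.84
link = 4105.44/4019.84 = 1.021294
Chained index = 100 × 1.084970 × 1.021294 = 110.8073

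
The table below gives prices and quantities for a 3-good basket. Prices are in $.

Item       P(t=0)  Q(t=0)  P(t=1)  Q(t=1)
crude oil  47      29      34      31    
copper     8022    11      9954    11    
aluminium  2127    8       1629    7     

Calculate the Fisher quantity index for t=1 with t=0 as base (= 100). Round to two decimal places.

98.41

Laspeyres component (base-period weights):
ΣP(t=0)Q(t=1) = 47×31 + 8022×11 + 2127×7 = 1457 + 88242 + 14889 = 104588
ΣP(t=0)Q(t=0) = 47×29 + 8022×11 + 2127×8 = 1363 + 88242 + 17016 = 106621
L = 104588 / 106621 × 100 = 98.0932
Paasche component (current-period weights):
ΣP(t=1)Q(t=1) = 34×31 + 9954×11 + 1629×7 = 1054 + 109494 + 11403 = 121951
ΣP(t=1)Q(t=0) = 34×29 + 9954×11 + 1629×8 = 986 + 109494 + 13032 = 123512
P = 121951 / 123512 × 100 = 98.7362
Fisher = √(L × P) = √(98.0932 × 98.7362) = 98.4142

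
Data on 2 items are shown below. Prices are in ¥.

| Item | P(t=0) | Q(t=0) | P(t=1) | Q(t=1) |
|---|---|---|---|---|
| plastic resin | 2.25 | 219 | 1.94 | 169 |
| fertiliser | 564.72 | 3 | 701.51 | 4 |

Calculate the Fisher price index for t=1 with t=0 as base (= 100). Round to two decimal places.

117.19

Laspeyres component (base-period weights):
ΣP(t=1)Q(t=0) = 1.94×219 + 701.51×3 = 424.86 + 2104.53 = 2529.39
ΣP(t=0)Q(t=0) = 2.25×219 + 564.72×3 = 492.75 + 1694.16 = 2186.91
L = 2529.39 / 2186.91 × 100 = 115.6605
Paasche component (current-period weights):
ΣP(t=1)Q(t=1) = 1.94×169 + 701.51×4 = 327.86 + 2806.04 = 3133.9
ΣP(t=0)Q(t=1) = 2.25×169 + 564.72×4 = 380.25 + 2258.88 = 2639.13
P = 3133.9 / 2639.13 × 100 = 118.7475
Fisher = √(L × P) = √(115.6605 × 118.7475) = 117.1938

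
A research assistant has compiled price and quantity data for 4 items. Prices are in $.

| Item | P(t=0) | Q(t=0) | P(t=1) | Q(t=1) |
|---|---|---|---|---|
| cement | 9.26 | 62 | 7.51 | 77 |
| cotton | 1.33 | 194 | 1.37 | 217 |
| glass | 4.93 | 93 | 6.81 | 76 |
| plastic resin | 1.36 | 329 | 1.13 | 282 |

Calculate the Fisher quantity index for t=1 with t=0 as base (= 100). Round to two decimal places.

Laspeyres component (base-period weights):
ΣP(t=0)Q(t=1) = 9.26×77 + 1.33×217 + 4.93×76 + 1.36×282 = 713.02 + 288.61 + 374.68 + 383.52 = 1759.83
ΣP(t=0)Q(t=0) = 9.26×62 + 1.33×194 + 4.93×93 + 1.36×329 = 574.12 + 258.02 + 458.49 + 447.44 = 1738.07
L = 1759.83 / 1738.07 × 100 = 101.2520
Paasche component (current-period weights):
ΣP(t=1)Q(t=1) = 7.51×77 + 1.37×217 + 6.81×76 + 1.13×282 = 578.27 + 297.29 + 517.56 + 318.66 = 1711.78
ΣP(t=1)Q(t=0) = 7.51×62 + 1.37×194 + 6.81×93 + 1.13×329 = 465.62 + 265.78 + 633.33 + 371.77 = 1736.5
P = 1711.78 / 1736.5 × 100 = 98.5764
Fisher = √(L × P) = √(101.2520 × 98.5764) = 99.9052

99.91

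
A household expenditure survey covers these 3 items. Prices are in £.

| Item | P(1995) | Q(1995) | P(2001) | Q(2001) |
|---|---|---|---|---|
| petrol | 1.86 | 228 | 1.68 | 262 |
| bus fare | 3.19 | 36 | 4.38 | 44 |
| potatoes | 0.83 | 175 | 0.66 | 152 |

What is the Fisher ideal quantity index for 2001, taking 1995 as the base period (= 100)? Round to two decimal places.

110.95

Laspeyres component (base-period weights):
ΣP(1995)Q(2001) = 1.86×262 + 3.19×44 + 0.83×152 = 487.32 + 140.36 + 126.16 = 753.84
ΣP(1995)Q(1995) = 1.86×228 + 3.19×36 + 0.83×175 = 424.08 + 114.84 + 145.25 = 684.17
L = 753.84 / 684.17 × 100 = 110.1831
Paasche component (current-period weights):
ΣP(2001)Q(2001) = 1.68×262 + 4.38×44 + 0.66×152 = 440.16 + 192.72 + 100.32 = 733.2
ΣP(2001)Q(1995) = 1.68×228 + 4.38×36 + 0.66×175 = 383.04 + 157.68 + 115.5 = 656.22
P = 733.2 / 656.22 × 100 = 111.7308
Fisher = √(L × P) = √(110.1831 × 111.7308) = 110.9543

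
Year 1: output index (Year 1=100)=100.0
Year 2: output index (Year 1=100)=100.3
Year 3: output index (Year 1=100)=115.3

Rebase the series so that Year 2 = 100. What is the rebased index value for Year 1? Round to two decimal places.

99.70

Rebased(Year 1) = 100.0 / 100.3 × 100 = 99.7009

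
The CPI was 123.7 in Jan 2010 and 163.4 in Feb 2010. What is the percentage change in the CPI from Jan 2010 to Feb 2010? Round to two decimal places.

32.09%

Change = (163.4 − 123.7) / 123.7 × 100
       = 39.7 / 123.7 × 100 = 32.0938%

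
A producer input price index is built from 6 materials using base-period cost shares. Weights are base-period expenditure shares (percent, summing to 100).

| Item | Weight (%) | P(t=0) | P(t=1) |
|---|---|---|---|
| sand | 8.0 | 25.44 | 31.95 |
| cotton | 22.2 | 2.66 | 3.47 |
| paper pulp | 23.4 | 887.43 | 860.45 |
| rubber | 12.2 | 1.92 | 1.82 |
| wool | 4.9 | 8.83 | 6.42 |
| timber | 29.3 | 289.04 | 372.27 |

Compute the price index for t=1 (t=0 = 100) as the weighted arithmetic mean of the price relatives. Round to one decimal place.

sand: 8.0 × (31.95/25.44) = 8.0 × 1.255896 = 10.0472
cotton: 22.2 × (3.47/2.66) = 22.2 × 1.304511 = 28.9602
paper pulp: 23.4 × (860.45/887.43) = 23.4 × 0.969598 = 22.6886
rubber: 12.2 × (1.82/1.92) = 12.2 × 0.947917 = 11.5646
wool: 4.9 × (6.42/8.83) = 4.9 × 0.727067 = 3.5626
timber: 29.3 × (372.27/289.04) = 29.3 × 1.287953 = 37.7370
Index = Σ wᵢ·(p₁ᵢ/p₀ᵢ) = 10.0472 + 28.9602 + 22.6886 + 11.5646 + 3.5626 + 37.7370 = 114.5601

114.6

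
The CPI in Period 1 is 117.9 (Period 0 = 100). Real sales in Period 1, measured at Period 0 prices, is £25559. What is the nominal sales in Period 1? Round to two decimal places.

Nominal = Real × (Index/100) = 25559 × (117.9/100)
        = 25559 × 1.179 = 30134.0610

30134.06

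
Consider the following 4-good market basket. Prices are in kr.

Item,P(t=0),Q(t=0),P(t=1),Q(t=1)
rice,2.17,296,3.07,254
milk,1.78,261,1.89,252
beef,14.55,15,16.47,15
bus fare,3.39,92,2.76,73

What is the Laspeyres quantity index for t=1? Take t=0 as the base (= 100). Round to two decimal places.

89.52

Laspeyres quantity index uses base-period prices as weights.
ΣP(t=0)·Q(t=1) = 2.17×254 + 1.78×252 + 14.55×15 + 3.39×73 = 551.18 + 448.56 + 218.25 + 247.47 = 1465.46
ΣP(t=0)·Q(t=0) = 2.17×296 + 1.78×261 + 14.55×15 + 3.39×92 = 642.32 + 464.58 + 218.25 + 311.88 = 1637.03
Index = 1465.46 / 1637.03 × 100 = 89.5194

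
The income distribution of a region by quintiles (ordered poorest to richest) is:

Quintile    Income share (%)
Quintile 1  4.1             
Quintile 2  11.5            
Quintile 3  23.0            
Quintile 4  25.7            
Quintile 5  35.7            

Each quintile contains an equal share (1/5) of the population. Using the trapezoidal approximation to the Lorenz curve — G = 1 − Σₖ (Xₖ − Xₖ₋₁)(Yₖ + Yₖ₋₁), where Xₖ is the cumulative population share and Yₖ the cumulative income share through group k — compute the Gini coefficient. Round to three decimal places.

0.310

Cumulative income shares Yₖ: 0.0410, 0.1560, 0.3860, 0.6430, 1.0000
Σ (Xₖ−Xₖ₋₁)(Yₖ+Yₖ₋₁) = (1/5)(0.0410+0.0000) + (1/5)(0.1560+0.0410) + (1/5)(0.3860+0.1560) + (1/5)(0.6430+0.3860) + (1/5)(1.0000+0.6430)
  = 0.0082 + 0.0394 + 0.1084 + 0.2058 + 0.3286 = 0.6904
G = 1 − 0.6904 = 0.3096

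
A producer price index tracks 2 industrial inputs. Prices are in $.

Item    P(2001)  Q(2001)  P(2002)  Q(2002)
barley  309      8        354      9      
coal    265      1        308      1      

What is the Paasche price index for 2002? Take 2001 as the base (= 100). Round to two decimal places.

Paasche price index uses current-period quantities as weights.
ΣP(2002)·Q(2002) = 354×9 + 308×1 = 3186 + 308 = 3494
ΣP(2001)·Q(2002) = 309×9 + 265×1 = 2781 + 265 = 3046
Index = 3494 / 3046 × 100 = 114.7078

114.71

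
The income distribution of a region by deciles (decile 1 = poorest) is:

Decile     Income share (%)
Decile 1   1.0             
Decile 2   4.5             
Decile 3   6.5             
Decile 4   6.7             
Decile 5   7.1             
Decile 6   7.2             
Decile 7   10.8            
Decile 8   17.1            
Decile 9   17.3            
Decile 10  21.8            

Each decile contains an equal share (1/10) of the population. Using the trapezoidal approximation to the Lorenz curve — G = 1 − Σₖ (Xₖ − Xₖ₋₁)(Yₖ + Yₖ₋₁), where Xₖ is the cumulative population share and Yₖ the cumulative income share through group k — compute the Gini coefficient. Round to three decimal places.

0.342

Cumulative income shares Yₖ: 0.0100, 0.0550, 0.1200, 0.1870, 0.2580, 0.3300, 0.4380, 0.6090, 0.7820, 1.0000
Σ (Xₖ−Xₖ₋₁)(Yₖ+Yₖ₋₁) = (1/10)(0.0100+0.0000) + (1/10)(0.0550+0.0100) + (1/10)(0.1200+0.0550) + (1/10)(0.1870+0.1200) + (1/10)(0.2580+0.1870) + (1/10)(0.3300+0.2580) + (1/10)(0.4380+0.3300) + (1/10)(0.6090+0.4380) + (1/10)(0.7820+0.6090) + (1/10)(1.0000+0.7820)
  = 0.0010 + 0.0065 + 0.0175 + 0.0307 + 0.0445 + 0.0588 + 0.0768 + 0.1047 + 0.1391 + 0.1782 = 0.6578
G = 1 − 0.6578 = 0.3422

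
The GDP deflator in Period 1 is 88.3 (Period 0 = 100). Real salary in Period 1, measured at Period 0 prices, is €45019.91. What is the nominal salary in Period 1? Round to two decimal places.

39752.58

Nominal = Real × (Index/100) = 45019.91 × (88.3/100)
        = 45019.91 × 0.883 = 39752.5805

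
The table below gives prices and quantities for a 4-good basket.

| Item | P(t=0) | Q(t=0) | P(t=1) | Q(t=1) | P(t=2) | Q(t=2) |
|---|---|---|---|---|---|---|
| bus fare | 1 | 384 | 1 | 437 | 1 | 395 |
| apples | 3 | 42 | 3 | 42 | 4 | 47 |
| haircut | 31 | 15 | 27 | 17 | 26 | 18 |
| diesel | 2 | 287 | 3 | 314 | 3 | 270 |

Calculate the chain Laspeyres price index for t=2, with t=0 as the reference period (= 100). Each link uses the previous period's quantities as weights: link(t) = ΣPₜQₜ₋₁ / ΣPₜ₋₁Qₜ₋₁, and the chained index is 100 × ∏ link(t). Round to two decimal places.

Link t=0→t=1:
ΣP(t=1)Q(t=0) = 1×384 + 3×42 + 27×15 + 3×287 = 384 + 126 + 405 + 861 = 1776
ΣP(t=0)Q(t=0) = 1×384 + 3×42 + 31×15 + 2×287 = 384 + 126 + 465 + 574 = 1549
link = 1776/1549 = 1.146546
Link t=1→t=2:
ΣP(t=2)Q(t=1) = 1×437 + 4×42 + 26×17 + 3×314 = 437 + 168 + 442 + 942 = 1989
ΣP(t=1)Q(t=1) = 1×437 + 3×42 + 27×17 + 3×314 = 437 + 126 + 459 + 942 = 1964
link = 1989/1964 = 1.012729
Chained index = 100 × 1.146546 × 1.012729 = 116.1141

116.11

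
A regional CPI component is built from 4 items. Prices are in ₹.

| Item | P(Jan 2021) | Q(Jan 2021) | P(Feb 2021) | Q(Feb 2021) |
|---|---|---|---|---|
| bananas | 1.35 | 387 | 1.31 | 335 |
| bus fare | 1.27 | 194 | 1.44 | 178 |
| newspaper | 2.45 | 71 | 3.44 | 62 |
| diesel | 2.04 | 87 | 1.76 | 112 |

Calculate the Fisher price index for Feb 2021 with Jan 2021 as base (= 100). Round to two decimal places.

105.04

Laspeyres component (base-period weights):
ΣP(Feb 2021)Q(Jan 2021) = 1.31×387 + 1.44×194 + 3.44×71 + 1.76×87 = 506.97 + 279.36 + 244.24 + 153.12 = 1183.69
ΣP(Jan 2021)Q(Jan 2021) = 1.35×387 + 1.27×194 + 2.45×71 + 2.04×87 = 522.45 + 246.38 + 173.95 + 177.48 = 1120.26
L = 1183.69 / 1120.26 × 100 = 105.6621
Paasche component (current-period weights):
ΣP(Feb 2021)Q(Feb 2021) = 1.31×335 + 1.44×178 + 3.44×62 + 1.76×112 = 438.85 + 256.32 + 213.28 + 197.12 = 1105.57
ΣP(Jan 2021)Q(Feb 2021) = 1.35×335 + 1.27×178 + 2.45×62 + 2.04×112 = 452.25 + 226.06 + 151.9 + 228.48 = 1058.69
P = 1105.57 / 1058.69 × 100 = 104.4281
Fisher = √(L × P) = √(105.6621 × 104.4281) = 105.0433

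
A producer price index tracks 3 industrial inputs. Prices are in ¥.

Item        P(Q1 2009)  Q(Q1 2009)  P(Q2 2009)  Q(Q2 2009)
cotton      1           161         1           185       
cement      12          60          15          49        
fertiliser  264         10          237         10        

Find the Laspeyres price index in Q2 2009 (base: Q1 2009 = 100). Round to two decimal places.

97.44

Laspeyres price index uses base-period quantities as weights.
ΣP(Q2 2009)·Q(Q1 2009) = 1×161 + 15×60 + 237×10 = 161 + 900 + 2370 = 3431
ΣP(Q1 2009)·Q(Q1 2009) = 1×161 + 12×60 + 264×10 = 161 + 720 + 2640 = 3521
Index = 3431 / 3521 × 100 = 97.4439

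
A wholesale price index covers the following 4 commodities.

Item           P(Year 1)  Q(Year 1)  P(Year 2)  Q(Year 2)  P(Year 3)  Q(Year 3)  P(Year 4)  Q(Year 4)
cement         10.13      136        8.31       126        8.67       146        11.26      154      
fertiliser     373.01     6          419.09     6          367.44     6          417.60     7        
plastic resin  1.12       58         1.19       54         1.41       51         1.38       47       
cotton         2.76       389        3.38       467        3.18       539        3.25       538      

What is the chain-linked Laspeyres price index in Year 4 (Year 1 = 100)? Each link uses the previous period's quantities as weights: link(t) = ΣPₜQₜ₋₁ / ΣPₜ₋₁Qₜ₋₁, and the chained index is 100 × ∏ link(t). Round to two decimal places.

Link Year 1→Year 2:
ΣP(Year 2)Q(Year 1) = 8.31×136 + 419.09×6 + 1.19×58 + 3.38×389 = 1130.16 + 2514.54 + 69.02 + 1314.82 = 5028.54
ΣP(Year 1)Q(Year 1) = 10.13×136 + 373.01×6 + 1.12×58 + 2.76×389 = 1377.68 + 2238.06 + 64.96 + 1073.64 = 4754.34
link = 5028.54/4754.34 = 1.057674
Link Year 2→Year 3:
ΣP(Year 3)Q(Year 2) = 8.67×126 + 367.44×6 + 1.41×54 + 3.18×467 = 1092.42 + 2204.64 + 76.14 + 1485.06 = 4858.26
ΣP(Year 2)Q(Year 2) = 8.31×126 + 419.09×6 + 1.19×54 + 3.38×467 = 1047.06 + 2514.54 + 64.26 + 1578.46 = 5204.32
link = 4858.26/5204.32 = 0.933505
Link Year 3→Year 4:
ΣP(Year 4)Q(Year 3) = 11.26×146 + 417.60×6 + 1.38×51 + 3.25×539 = 1643.96 + 2505.6 + 70.38 + 1751.75 = 5971.69
ΣP(Year 3)Q(Year 3) = 8.67×146 + 367.44×6 + 1.41×51 + 3.18×539 = 1265.82 + 2204.64 + 71.91 + 1714.02 = 5256.39
link = 5971.69/5256.39 = 1.136082
Chained index = 100 × 1.057674 × 0.933505 × 1.136082 = 112.1704

112.17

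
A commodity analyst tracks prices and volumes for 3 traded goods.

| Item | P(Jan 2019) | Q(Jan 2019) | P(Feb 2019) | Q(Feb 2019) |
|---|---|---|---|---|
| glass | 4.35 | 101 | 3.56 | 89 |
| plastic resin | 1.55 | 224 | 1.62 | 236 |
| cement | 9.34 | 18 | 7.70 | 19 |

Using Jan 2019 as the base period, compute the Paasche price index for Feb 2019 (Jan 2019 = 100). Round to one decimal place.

Paasche price index uses current-period quantities as weights.
ΣP(Feb 2019)·Q(Feb 2019) = 3.56×89 + 1.62×236 + 7.70×19 = 316.84 + 382.32 + 146.3 = 845.46
ΣP(Jan 2019)·Q(Feb 2019) = 4.35×89 + 1.55×236 + 9.34×19 = 387.15 + 365.8 + 177.46 = 930.41
Index = 845.46 / 930.41 × 100 = 90.8696

90.9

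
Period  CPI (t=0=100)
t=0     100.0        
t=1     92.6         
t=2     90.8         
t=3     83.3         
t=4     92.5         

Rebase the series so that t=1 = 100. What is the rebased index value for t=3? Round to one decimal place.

Rebased(t=3) = 83.3 / 92.6 × 100 = 89.9568

90.0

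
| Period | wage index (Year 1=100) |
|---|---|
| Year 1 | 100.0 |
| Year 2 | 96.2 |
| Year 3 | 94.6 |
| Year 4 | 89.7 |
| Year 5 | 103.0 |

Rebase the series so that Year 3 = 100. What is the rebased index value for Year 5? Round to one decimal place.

Rebased(Year 5) = 103.0 / 94.6 × 100 = 108.8795

108.9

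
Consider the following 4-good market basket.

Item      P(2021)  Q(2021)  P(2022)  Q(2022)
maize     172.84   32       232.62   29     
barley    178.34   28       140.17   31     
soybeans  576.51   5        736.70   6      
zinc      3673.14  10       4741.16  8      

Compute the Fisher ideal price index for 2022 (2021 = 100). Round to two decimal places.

123.88

Laspeyres component (base-period weights):
ΣP(2022)Q(2021) = 232.62×32 + 140.17×28 + 736.70×5 + 4741.16×10 = 7443.84 + 3924.76 + 3683.5 + 47411.6 = 62463.7
ΣP(2021)Q(2021) = 172.84×32 + 178.34×28 + 576.51×5 + 3673.14×10 = 5530.88 + 4993.52 + 2882.55 + 36731.4 = 50138.35
L = 62463.7 / 50138.35 × 100 = 124.5827
Paasche component (current-period weights):
ΣP(2022)Q(2022) = 232.62×29 + 140.17×31 + 736.70×6 + 4741.16×8 = 6745.98 + 4345.27 + 4420.2 + 37929.28 = 53440.73
ΣP(2021)Q(2022) = 172.84×29 + 178.34×31 + 576.51×6 + 3673.14×8 = 5012.36 + 5528.54 + 3459.06 + 29385.12 = 43385.08
P = 53440.73 / 43385.08 × 100 = 123.1777
Fisher = √(L × P) = √(124.5827 × 123.1777) = 123.8782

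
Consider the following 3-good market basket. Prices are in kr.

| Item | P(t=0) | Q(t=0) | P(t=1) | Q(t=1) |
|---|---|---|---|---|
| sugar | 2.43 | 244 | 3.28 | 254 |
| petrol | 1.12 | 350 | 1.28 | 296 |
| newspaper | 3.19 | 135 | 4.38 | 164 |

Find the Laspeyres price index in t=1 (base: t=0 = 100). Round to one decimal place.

130.0

Laspeyres price index uses base-period quantities as weights.
ΣP(t=1)·Q(t=0) = 3.28×244 + 1.28×350 + 4.38×135 = 800.32 + 448 + 591.3 = 1839.62
ΣP(t=0)·Q(t=0) = 2.43×244 + 1.12×350 + 3.19×135 = 592.92 + 392 + 430.65 = 1415.57
Index = 1839.62 / 1415.57 × 100 = 129.9561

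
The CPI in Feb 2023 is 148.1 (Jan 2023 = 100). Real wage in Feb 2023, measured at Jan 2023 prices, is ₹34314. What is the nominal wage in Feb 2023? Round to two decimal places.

50819.03

Nominal = Real × (Index/100) = 34314 × (148.1/100)
        = 34314 × 1.481 = 50819.0340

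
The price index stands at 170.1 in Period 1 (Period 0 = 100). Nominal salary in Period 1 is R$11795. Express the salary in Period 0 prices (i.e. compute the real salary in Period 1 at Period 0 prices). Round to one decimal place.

6934.2

Real = Nominal ÷ (Index/100) = 11795 ÷ (170.1/100)
     = 11795 ÷ 1.701 = 6934.1564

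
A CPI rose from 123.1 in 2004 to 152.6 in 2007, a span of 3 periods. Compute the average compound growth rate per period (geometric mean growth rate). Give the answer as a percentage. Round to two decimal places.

Growth factor = (152.6/123.1)^(1/3) = (1.239643)^(1/3) = 1.074234
Growth rate = 1.074234 − 1 = 0.074234 = 7.4234%

7.42%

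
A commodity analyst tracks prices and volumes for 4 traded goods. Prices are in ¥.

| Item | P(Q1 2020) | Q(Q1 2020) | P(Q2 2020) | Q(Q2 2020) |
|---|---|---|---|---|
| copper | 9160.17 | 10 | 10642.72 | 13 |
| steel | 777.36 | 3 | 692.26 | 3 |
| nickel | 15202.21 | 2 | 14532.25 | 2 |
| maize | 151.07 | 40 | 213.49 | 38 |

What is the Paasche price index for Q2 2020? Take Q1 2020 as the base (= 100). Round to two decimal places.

112.73

Paasche price index uses current-period quantities as weights.
ΣP(Q2 2020)·Q(Q2 2020) = 10642.72×13 + 692.26×3 + 14532.25×2 + 213.49×38 = 138355.36 + 2076.78 + 29064.5 + 8112.62 = 177609.26
ΣP(Q1 2020)·Q(Q2 2020) = 9160.17×13 + 777.36×3 + 15202.21×2 + 151.07×38 = 119082.21 + 2332.08 + 30404.42 + 5740.66 = 157559.37
Index = 177609.26 / 157559.37 × 100 = 112.7253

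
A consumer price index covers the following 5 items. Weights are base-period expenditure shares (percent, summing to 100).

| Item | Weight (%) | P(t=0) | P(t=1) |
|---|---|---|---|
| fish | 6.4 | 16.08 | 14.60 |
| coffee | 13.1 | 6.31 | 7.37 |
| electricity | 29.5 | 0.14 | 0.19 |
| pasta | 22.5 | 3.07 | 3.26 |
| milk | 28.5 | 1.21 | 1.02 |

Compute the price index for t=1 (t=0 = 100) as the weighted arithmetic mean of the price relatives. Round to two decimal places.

fish: 6.4 × (14.60/16.08) = 6.4 × 0.907960 = 5.8109
coffee: 13.1 × (7.37/6.31) = 13.1 × 1.167987 = 15.3006
electricity: 29.5 × (0.19/0.14) = 29.5 × 1.357143 = 40.0357
pasta: 22.5 × (3.26/3.07) = 22.5 × 1.061889 = 23.8925
milk: 28.5 × (1.02/1.21) = 28.5 × 0.842975 = 24.0248
Index = Σ wᵢ·(p₁ᵢ/p₀ᵢ) = 5.8109 + 15.3006 + 40.0357 + 23.8925 + 24.0248 = 109.0646

109.06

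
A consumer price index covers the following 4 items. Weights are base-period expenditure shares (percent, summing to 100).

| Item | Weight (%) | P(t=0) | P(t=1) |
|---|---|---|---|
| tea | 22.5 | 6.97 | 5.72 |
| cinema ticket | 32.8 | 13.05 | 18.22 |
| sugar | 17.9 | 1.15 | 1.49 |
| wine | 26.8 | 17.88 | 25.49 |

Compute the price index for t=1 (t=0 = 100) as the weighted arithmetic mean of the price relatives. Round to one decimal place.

125.7

tea: 22.5 × (5.72/6.97) = 22.5 × 0.820660 = 18.4648
cinema ticket: 32.8 × (18.22/13.05) = 32.8 × 1.396169 = 45.7943
sugar: 17.9 × (1.49/1.15) = 17.9 × 1.295652 = 23.1922
wine: 26.8 × (25.49/17.88) = 26.8 × 1.425615 = 38.2065
Index = Σ wᵢ·(p₁ᵢ/p₀ᵢ) = 18.4648 + 45.7943 + 23.1922 + 38.2065 = 125.6578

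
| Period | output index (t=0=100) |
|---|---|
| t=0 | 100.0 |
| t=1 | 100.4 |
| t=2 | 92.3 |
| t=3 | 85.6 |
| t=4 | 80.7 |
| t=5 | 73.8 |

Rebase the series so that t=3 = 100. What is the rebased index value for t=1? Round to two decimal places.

117.29

Rebased(t=1) = 100.4 / 85.6 × 100 = 117.2897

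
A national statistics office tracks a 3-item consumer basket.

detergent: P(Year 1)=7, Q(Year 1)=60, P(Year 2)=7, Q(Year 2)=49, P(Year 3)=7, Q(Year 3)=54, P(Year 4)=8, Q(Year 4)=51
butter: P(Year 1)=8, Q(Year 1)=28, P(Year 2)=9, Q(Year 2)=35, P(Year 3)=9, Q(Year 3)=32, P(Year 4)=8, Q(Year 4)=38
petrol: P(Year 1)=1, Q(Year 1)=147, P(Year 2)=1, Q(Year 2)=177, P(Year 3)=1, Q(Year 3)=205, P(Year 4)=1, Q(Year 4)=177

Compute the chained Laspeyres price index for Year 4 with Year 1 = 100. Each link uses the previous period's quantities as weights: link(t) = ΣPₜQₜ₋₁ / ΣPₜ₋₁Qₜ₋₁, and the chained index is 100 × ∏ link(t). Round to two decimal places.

106.16

Link Year 1→Year 2:
ΣP(Year 2)Q(Year 1) = 7×60 + 9×28 + 1×147 = 420 + 252 + 147 = 819
ΣP(Year 1)Q(Year 1) = 7×60 + 8×28 + 1×147 = 420 + 224 + 147 = 791
link = 819/791 = 1.035398
Link Year 2→Year 3:
ΣP(Year 3)Q(Year 2) = 7×49 + 9×35 + 1×177 = 343 + 315 + 177 = 835
ΣP(Year 2)Q(Year 2) = 7×49 + 9×35 + 1×177 = 343 + 315 + 177 = 835
link = 835/835 = 1.000000
Link Year 3→Year 4:
ΣP(Year 4)Q(Year 3) = 8×54 + 8×32 + 1×205 = 432 + 256 + 205 = 893
ΣP(Year 3)Q(Year 3) = 7×54 + 9×32 + 1×205 = 378 + 288 + 205 = 871
link = 893/871 = 1.025258
Chained index = 100 × 1.035398 × 1.000000 × 1.025258 = 106.1551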